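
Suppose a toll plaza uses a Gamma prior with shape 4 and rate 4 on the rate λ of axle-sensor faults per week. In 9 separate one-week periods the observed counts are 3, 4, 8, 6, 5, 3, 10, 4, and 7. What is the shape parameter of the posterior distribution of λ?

54

Total count: 3 + 4 + 8 + 6 + 5 + 3 + 10 + 4 + 7 = 50.
Total exposure: 9 weeks.
The Gamma prior is conjugate for the Poisson rate, so λ | data ~ Gamma(4+50, 4+9) = Gamma(54, 13).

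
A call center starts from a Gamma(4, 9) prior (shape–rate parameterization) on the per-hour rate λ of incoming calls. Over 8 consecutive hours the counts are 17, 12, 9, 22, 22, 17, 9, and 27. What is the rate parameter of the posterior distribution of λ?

17

Total count: 17 + 12 + 9 + 22 + 22 + 17 + 9 + 27 = 135.
Total exposure: 8 hours.
Conjugate update: add total count to the shape and total exposure to the rate, giving Gamma(139, 17).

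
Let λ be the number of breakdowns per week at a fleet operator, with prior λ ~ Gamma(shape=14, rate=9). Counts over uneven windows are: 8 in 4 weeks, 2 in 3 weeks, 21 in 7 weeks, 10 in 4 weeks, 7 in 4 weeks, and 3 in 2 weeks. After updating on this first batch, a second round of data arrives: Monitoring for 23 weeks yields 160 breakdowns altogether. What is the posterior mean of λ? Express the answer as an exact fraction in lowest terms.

Total count: 8 + 2 + 21 + 10 + 7 + 3 = 51.
Total exposure: 4 + 3 + 7 + 4 + 4 + 2 = 24 weeks.
After the first batch: Gamma(14 + 51, 9 + 24) = Gamma(65, 33).
Total count 160 over total exposure 23 weeks.
After the second batch: Gamma(65 + 160, 33 + 23) = Gamma(225, 56).
Posterior mean = α'/β' = 225/56.

225/56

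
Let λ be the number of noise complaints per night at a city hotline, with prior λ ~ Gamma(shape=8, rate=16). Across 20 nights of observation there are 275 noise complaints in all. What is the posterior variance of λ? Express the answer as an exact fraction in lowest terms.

Total count 275 over total exposure 20 nights.
Conjugate update: add total count to the shape and total exposure to the rate, giving Gamma(283, 36).
Posterior variance = α'/β'² = 283/1296.

283/1296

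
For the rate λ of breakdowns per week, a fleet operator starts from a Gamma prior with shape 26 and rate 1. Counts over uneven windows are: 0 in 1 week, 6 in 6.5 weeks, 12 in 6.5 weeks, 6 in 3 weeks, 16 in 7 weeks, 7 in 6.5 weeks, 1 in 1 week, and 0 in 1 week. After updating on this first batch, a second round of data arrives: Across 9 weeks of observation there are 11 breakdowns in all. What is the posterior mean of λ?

2

Total count: 0 + 6 + 12 + 6 + 16 + 7 + 1 + 0 = 48.
Total exposure: 1 + 6.5 + 6.5 + 3 + 7 + 6.5 + 1 + 1 = 32.5 weeks.
After the first batch: Gamma(26 + 48, 1 + 32.5) = Gamma(74, 67/2).
Total count 11 over total exposure 9 weeks.
After the second batch: Gamma(74 + 11, 67/2 + 9) = Gamma(85, 85/2).
Posterior mean = α'/β' = 85/(85/2) = 2.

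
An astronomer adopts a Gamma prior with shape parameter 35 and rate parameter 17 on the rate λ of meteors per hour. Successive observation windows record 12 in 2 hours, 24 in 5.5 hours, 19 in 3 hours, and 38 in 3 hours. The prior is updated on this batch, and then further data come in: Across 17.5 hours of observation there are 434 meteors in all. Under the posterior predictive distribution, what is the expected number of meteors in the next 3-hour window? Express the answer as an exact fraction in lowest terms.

281/8

Total count: 12 + 24 + 19 + 38 = 93.
Total exposure: 2 + 5.5 + 3 + 3 = 13.5 hours.
After the first batch: Gamma(35 + 93, 17 + 13.5) = Gamma(128, 61/2).
Total count 434 over total exposure 17.5 hours.
After the second batch: Gamma(128 + 434, 61/2 + 17.5) = Gamma(562, 48).
Predictive mean over a 3-hour window = T·E[λ|data] = 3·562/48 = 281/8.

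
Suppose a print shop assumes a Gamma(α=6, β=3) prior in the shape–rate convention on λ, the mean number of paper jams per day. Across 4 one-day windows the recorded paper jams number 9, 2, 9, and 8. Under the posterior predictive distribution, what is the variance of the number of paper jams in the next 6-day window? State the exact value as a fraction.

Total count: 9 + 2 + 9 + 8 = 28.
Total exposure: 4 days.
Conjugate update: add total count to the shape and total exposure to the rate, giving Gamma(34, 7).
The posterior predictive for a window of length T is Negative Binomial with variance T·α'·(β'+T)/β'² = 6·34·13/49 = 2652/49.

2652/49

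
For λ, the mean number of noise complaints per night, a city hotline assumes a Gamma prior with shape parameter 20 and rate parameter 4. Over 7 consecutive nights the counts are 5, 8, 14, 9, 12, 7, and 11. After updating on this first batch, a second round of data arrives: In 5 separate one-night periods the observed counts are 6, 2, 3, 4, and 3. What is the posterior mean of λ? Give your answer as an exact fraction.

13/2

Total count: 5 + 8 + 14 + 9 + 12 + 7 + 11 = 66.
Total exposure: 7 nights.
After the first batch: Gamma(20 + 66, 4 + 7) = Gamma(86, 11).
Total count: 6 + 2 + 3 + 4 + 3 = 18.
Total exposure: 5 nights.
After the second batch: Gamma(86 + 18, 11 + 5) = Gamma(104, 16).
Posterior mean = α'/β' = 104/16 = 13/2.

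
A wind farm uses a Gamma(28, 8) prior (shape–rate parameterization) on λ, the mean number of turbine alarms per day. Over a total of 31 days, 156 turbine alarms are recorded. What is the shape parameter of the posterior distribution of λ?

Total count 156 over total exposure 31 days.
By Gamma–Poisson conjugacy, the posterior is Gamma(α + Σx, β + Σt) = Gamma(28 + 156, 8 + 31) = Gamma(184, 39).

184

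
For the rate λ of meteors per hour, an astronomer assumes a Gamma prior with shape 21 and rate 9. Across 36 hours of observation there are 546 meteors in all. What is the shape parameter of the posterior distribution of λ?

567

Total count 546 over total exposure 36 hours.
By Gamma–Poisson conjugacy, the posterior is Gamma(α + Σx, β + Σt) = Gamma(21 + 546, 9 + 36) = Gamma(567, 45).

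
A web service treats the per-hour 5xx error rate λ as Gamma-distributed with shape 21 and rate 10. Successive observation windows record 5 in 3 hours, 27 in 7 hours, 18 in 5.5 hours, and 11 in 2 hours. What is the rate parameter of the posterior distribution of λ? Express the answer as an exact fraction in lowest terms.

Total count: 5 + 27 + 18 + 11 = 61.
Total exposure: 3 + 7 + 5.5 + 2 = 17.5 hours.
The Gamma prior is conjugate for the Poisson rate, so λ | data ~ Gamma(21+61, 10+17.5) = Gamma(82, 55/2).

55/2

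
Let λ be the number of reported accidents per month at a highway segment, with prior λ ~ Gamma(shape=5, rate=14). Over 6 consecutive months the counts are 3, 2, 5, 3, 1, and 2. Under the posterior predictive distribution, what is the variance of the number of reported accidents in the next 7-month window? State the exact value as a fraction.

Total count: 3 + 2 + 5 + 3 + 1 + 2 = 16.
Total exposure: 6 months.
Posterior: α' = 5 + 16 = 21, β' = 14 + 6 = 20.
The posterior predictive for a window of length T is Negative Binomial with variance T·α'·(β'+T)/β'² = 7·21·27/400 = 3969/400.

3969/400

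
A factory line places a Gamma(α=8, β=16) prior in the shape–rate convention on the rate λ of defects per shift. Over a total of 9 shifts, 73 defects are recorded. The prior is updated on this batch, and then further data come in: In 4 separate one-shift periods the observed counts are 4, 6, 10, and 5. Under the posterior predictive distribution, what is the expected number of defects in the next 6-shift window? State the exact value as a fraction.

Total count 73 over total exposure 9 shifts.
After the first batch: Gamma(8 + 73, 16 + 9) = Gamma(81, 25).
Total count: 4 + 6 + 10 + 5 = 25.
Total exposure: 4 shifts.
After the second batch: Gamma(81 + 25, 25 + 4) = Gamma(106, 29).
Predictive mean over a 6-shift window = T·E[λ|data] = 6·106/29 = 636/29.

636/29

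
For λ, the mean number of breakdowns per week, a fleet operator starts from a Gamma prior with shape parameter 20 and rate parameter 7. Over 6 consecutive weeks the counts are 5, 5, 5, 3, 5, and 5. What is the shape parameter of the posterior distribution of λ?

Total count: 5 + 5 + 5 + 3 + 5 + 5 = 28.
Total exposure: 6 weeks.
Posterior: α' = 20 + 28 = 48, β' = 7 + 6 = 13.

48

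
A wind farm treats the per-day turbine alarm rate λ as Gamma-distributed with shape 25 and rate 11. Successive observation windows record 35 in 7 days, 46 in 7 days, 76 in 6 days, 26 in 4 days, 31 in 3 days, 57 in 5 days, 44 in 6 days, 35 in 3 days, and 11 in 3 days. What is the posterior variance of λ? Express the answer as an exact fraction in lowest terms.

386/3025

Total count: 35 + 46 + 76 + 26 + 31 + 57 + 44 + 35 + 11 = 361.
Total exposure: 7 + 7 + 6 + 4 + 3 + 5 + 6 + 3 + 3 = 44 days.
Posterior: α' = 25 + 361 = 386, β' = 11 + 44 = 55.
Posterior variance = α'/β'² = 386/3025.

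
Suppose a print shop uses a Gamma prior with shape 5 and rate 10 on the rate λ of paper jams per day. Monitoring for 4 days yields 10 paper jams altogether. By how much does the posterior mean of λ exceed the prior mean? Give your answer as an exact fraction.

4/7

Total count 10 over total exposure 4 days.
Gamma(α, β) with Poisson data over total exposure Σt gives posterior Gamma(α+Σx, β+Σt) = Gamma(15, 14).
Posterior mean = 15/14 = 15/14; prior mean = 5/10 = 1/2. Difference = 15/14 − 1/2 = 4/7.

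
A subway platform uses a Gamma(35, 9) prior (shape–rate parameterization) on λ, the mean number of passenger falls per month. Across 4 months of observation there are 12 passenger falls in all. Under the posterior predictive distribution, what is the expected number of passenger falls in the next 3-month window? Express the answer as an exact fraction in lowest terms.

141/13

Total count 12 over total exposure 4 months.
By Gamma–Poisson conjugacy, the posterior is Gamma(α + Σx, β + Σt) = Gamma(35 + 12, 9 + 4) = Gamma(47, 13).
Predictive mean over a 3-month window = T·E[λ|data] = 3·47/13 = 141/13.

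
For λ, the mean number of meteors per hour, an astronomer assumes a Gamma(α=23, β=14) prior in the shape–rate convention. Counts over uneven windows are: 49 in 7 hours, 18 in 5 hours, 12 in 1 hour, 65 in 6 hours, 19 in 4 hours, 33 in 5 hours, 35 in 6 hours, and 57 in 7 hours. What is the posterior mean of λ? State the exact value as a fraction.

Total count: 49 + 18 + 12 + 65 + 19 + 33 + 35 + 57 = 288.
Total exposure: 7 + 5 + 1 + 6 + 4 + 5 + 6 + 7 = 41 hours.
Gamma(α, β) with Poisson data over total exposure Σt gives posterior Gamma(α+Σx, β+Σt) = Gamma(311, 55).
Posterior mean = α'/β' = 311/55.

311/55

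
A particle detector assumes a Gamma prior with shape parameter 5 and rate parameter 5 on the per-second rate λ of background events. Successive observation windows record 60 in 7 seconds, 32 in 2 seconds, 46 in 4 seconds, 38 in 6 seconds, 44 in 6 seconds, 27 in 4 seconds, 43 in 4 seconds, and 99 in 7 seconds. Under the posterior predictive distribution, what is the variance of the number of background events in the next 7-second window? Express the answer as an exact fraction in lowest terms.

143416/2025

Total count: 60 + 32 + 46 + 38 + 44 + 27 + 43 + 99 = 389.
Total exposure: 7 + 2 + 4 + 6 + 6 + 4 + 4 + 7 = 40 seconds.
The Gamma prior is conjugate for the Poisson rate, so λ | data ~ Gamma(5+389, 5+40) = Gamma(394, 45).
The posterior predictive for a window of length T is Negative Binomial with variance T·α'·(β'+T)/β'² = 7·394·52/2025 = 143416/2025.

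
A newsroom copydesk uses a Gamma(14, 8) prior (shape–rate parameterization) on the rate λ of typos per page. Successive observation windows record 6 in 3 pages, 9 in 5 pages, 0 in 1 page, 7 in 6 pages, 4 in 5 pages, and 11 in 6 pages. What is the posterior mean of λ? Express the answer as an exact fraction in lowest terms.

3/2

Total count: 6 + 9 + 0 + 7 + 4 + 11 = 37.
Total exposure: 3 + 5 + 1 + 6 + 5 + 6 = 26 pages.
Gamma(α, β) with Poisson data over total exposure Σt gives posterior Gamma(α+Σx, β+Σt) = Gamma(51, 34).
Posterior mean = α'/β' = 51/34 = 3/2.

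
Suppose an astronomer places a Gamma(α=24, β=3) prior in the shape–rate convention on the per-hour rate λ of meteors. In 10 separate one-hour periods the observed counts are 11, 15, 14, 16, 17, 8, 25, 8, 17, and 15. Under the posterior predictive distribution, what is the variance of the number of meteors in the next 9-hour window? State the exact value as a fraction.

Total count: 11 + 15 + 14 + 16 + 17 + 8 + 25 + 8 + 17 + 15 = 146.
Total exposure: 10 hours.
The Gamma prior is conjugate for the Poisson rate, so λ | data ~ Gamma(24+146, 3+10) = Gamma(170, 13).
The posterior predictive for a window of length T is Negative Binomial with variance T·α'·(β'+T)/β'² = 9·170·22/169 = 33660/169.

33660/169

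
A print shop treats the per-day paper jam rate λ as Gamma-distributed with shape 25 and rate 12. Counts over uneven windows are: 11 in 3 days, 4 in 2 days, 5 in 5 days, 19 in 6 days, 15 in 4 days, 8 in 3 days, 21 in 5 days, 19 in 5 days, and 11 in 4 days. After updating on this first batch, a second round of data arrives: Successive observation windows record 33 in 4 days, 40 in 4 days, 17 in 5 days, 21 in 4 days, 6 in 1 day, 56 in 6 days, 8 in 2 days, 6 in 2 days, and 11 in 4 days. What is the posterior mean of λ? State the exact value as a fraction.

Total count: 11 + 4 + 5 + 19 + 15 + 8 + 21 + 19 + 11 = 113.
Total exposure: 3 + 2 + 5 + 6 + 4 + 3 + 5 + 5 + 4 = 37 days.
After the first batch: Gamma(25 + 113, 12 + 37) = Gamma(138, 49).
Total count: 33 + 40 + 17 + 21 + 6 + 56 + 8 + 6 + 11 = 198.
Total exposure: 4 + 4 + 5 + 4 + 1 + 6 + 2 + 2 + 4 = 32 days.
After the second batch: Gamma(138 + 198, 49 + 32) = Gamma(336, 81).
Posterior mean = α'/β' = 336/81 = 112/27.

112/27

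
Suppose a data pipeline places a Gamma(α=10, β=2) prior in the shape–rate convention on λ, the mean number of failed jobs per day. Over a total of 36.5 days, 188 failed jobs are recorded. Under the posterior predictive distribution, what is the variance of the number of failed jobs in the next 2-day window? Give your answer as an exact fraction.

Total count 188 over total exposure 36.5 days.
Posterior: α' = 10 + 188 = 198, β' = 2 + 36.5 = 77/2.
The posterior predictive for a window of length T is Negative Binomial with variance T·α'·(β'+T)/β'² = 2·198·(81/2)/(5929/4) = 5832/539.

5832/539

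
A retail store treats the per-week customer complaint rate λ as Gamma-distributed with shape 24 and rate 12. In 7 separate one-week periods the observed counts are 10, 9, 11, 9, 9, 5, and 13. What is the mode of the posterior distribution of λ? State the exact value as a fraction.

Total count: 10 + 9 + 11 + 9 + 9 + 5 + 13 = 66.
Total exposure: 7 weeks.
Gamma(α, β) with Poisson data over total exposure Σt gives posterior Gamma(α+Σx, β+Σt) = Gamma(90, 19).
Posterior mode = (α'−1)/β' = 89/19.

89/19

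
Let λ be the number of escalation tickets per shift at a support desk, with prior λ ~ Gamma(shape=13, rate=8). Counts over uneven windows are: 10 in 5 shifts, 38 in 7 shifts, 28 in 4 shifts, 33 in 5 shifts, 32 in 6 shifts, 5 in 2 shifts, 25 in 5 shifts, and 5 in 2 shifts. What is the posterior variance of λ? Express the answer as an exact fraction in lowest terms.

Total count: 10 + 38 + 28 + 33 + 32 + 5 + 25 + 5 = 176.
Total exposure: 5 + 7 + 4 + 5 + 6 + 2 + 5 + 2 = 36 shifts.
By Gamma–Poisson conjugacy, the posterior is Gamma(α + Σx, β + Σt) = Gamma(13 + 176, 8 + 36) = Gamma(189, 44).
Posterior variance = α'/β'² = 189/1936.

189/1936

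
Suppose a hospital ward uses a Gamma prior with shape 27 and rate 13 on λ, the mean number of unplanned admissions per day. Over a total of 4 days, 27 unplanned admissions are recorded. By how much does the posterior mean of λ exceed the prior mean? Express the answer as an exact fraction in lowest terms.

243/221

Total count 27 over total exposure 4 days.
By Gamma–Poisson conjugacy, the posterior is Gamma(α + Σx, β + Σt) = Gamma(27 + 27, 13 + 4) = Gamma(54, 17).
Posterior mean = 54/17 = 54/17; prior mean = 27/13 = 27/13. Difference = 54/17 − 27/13 = 243/221.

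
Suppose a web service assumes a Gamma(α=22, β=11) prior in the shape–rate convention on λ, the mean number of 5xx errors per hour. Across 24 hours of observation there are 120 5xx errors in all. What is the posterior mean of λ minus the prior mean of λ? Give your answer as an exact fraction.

Total count 120 over total exposure 24 hours.
By Gamma–Poisson conjugacy, the posterior is Gamma(α + Σx, β + Σt) = Gamma(22 + 120, 11 + 24) = Gamma(142, 35).
Posterior mean = 142/35 = 142/35; prior mean = 22/11 = 2. Difference = 142/35 − 2 = 72/35.

72/35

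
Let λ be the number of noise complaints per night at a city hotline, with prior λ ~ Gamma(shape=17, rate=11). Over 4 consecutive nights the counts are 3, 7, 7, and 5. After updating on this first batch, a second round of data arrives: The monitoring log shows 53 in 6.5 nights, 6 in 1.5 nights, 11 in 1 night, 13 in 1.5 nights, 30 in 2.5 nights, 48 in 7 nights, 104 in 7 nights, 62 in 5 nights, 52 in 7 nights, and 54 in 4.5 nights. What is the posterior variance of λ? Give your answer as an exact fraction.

Total count: 3 + 7 + 7 + 5 = 22.
Total exposure: 4 nights.
After the first batch: Gamma(17 + 22, 11 + 4) = Gamma(39, 15).
Total count: 53 + 6 + 11 + 13 + 30 + 48 + 104 + 62 + 52 + 54 = 433.
Total exposure: 6.5 + 1.5 + 1 + 1.5 + 2.5 + 7 + 7 + 5 + 7 + 4.5 = 43.5 nights.
After the second batch: Gamma(39 + 433, 15 + 43.5) = Gamma(472, 117/2).
Posterior variance = α'/β'² = 472/(13689/4) = 1888/13689.

1888/13689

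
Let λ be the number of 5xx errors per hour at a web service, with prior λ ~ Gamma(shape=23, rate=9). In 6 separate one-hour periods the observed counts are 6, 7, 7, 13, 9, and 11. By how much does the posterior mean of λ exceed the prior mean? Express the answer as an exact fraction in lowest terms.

Total count: 6 + 7 + 7 + 13 + 9 + 11 = 53.
Total exposure: 6 hours.
The Gamma prior is conjugate for the Poisson rate, so λ | data ~ Gamma(23+53, 9+6) = Gamma(76, 15).
Posterior mean = 76/15 = 76/15; prior mean = 23/9 = 23/9. Difference = 76/15 − 23/9 = 113/45.

113/45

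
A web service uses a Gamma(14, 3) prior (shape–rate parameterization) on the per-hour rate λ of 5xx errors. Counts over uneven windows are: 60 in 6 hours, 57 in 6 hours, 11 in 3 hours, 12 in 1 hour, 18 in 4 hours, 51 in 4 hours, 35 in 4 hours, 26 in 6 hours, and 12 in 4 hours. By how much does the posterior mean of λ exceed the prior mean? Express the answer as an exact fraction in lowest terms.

314/123

Total count: 60 + 57 + 11 + 12 + 18 + 51 + 35 + 26 + 12 = 282.
Total exposure: 6 + 6 + 3 + 1 + 4 + 4 + 4 + 6 + 4 = 38 hours.
Posterior: α' = 14 + 282 = 296, β' = 3 + 38 = 41.
Posterior mean = 296/41 = 296/41; prior mean = 14/3 = 14/3. Difference = 296/41 − 14/3 = 314/123.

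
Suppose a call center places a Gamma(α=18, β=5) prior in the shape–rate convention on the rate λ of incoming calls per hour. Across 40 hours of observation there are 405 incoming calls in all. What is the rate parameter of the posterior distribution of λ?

Total count 405 over total exposure 40 hours.
By Gamma–Poisson conjugacy, the posterior is Gamma(α + Σx, β + Σt) = Gamma(18 + 405, 5 + 40) = Gamma(423, 45).

45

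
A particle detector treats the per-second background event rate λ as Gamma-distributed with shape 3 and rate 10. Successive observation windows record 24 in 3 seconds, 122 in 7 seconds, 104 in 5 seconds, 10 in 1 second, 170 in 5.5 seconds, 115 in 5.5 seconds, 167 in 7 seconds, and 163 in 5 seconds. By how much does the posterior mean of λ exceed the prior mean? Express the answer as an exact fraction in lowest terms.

8633/490

Total count: 24 + 122 + 104 + 10 + 170 + 115 + 167 + 163 = 875.
Total exposure: 3 + 7 + 5 + 1 + 5.5 + 5.5 + 7 + 5 = 39 seconds.
By Gamma–Poisson conjugacy, the posterior is Gamma(α + Σx, β + Σt) = Gamma(3 + 875, 10 + 39) = Gamma(878, 49).
Posterior mean = 878/49 = 878/49; prior mean = 3/10 = 3/10. Difference = 878/49 − 3/10 = 8633/490.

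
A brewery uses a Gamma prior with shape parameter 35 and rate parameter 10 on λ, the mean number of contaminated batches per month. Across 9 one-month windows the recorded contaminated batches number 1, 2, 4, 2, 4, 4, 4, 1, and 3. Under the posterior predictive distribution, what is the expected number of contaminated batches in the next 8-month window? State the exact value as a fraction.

Total count: 1 + 2 + 4 + 2 + 4 + 4 + 4 + 1 + 3 = 25.
Total exposure: 9 months.
Gamma(α, β) with Poisson data over total exposure Σt gives posterior Gamma(α+Σx, β+Σt) = Gamma(60, 19).
Predictive mean over an 8-month window = T·E[λ|data] = 8·60/19 = 480/19.

480/19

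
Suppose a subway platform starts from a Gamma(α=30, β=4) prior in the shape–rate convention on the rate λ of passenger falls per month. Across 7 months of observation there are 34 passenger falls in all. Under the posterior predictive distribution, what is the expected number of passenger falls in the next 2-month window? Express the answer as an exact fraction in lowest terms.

Total count 34 over total exposure 7 months.
Conjugate update: add total count to the shape and total exposure to the rate, giving Gamma(64, 11).
Predictive mean over a 2-month window = T·E[λ|data] = 2·64/11 = 128/11.

128/11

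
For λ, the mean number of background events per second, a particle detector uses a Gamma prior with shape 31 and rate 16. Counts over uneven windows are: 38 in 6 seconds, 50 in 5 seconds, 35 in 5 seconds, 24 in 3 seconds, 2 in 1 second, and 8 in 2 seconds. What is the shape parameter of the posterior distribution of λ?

Total count: 38 + 50 + 35 + 24 + 2 + 8 = 157.
Total exposure: 6 + 5 + 5 + 3 + 1 + 2 = 22 seconds.
Posterior: α' = 31 + 157 = 188, β' = 16 + 22 = 38.

188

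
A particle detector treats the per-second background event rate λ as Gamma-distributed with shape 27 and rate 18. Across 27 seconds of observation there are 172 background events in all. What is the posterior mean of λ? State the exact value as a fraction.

199/45

Total count 172 over total exposure 27 seconds.
Posterior: α' = 27 + 172 = 199, β' = 18 + 27 = 45.
Posterior mean = α'/β' = 199/45.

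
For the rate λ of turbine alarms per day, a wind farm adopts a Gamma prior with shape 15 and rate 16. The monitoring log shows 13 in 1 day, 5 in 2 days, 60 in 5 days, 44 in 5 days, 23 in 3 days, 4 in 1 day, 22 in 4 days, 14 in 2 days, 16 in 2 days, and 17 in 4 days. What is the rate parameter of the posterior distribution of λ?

45

Total count: 13 + 5 + 60 + 44 + 23 + 4 + 22 + 14 + 16 + 17 = 218.
Total exposure: 1 + 2 + 5 + 5 + 3 + 1 + 4 + 2 + 2 + 4 = 29 days.
Gamma(α, β) with Poisson data over total exposure Σt gives posterior Gamma(α+Σx, β+Σt) = Gamma(233, 45).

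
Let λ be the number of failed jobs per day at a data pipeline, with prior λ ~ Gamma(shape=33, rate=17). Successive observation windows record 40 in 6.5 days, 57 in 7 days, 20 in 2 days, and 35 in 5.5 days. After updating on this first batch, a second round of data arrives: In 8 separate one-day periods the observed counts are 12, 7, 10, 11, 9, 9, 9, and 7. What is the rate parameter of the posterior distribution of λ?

46

Total count: 40 + 57 + 20 + 35 = 152.
Total exposure: 6.5 + 7 + 2 + 5.5 = 21 days.
After the first batch: Gamma(33 + 152, 17 + 21) = Gamma(185, 38).
Total count: 12 + 7 + 10 + 11 + 9 + 9 + 9 + 7 = 74.
Total exposure: 8 days.
After the second batch: Gamma(185 + 74, 38 + 8) = Gamma(259, 46).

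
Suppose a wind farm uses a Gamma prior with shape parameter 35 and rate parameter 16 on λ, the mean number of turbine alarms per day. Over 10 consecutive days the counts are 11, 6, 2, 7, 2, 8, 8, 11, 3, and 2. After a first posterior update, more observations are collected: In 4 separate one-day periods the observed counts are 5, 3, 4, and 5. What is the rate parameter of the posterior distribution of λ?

Total count: 11 + 6 + 2 + 7 + 2 + 8 + 8 + 11 + 3 + 2 = 60.
Total exposure: 10 days.
After the first batch: Gamma(35 + 60, 16 + 10) = Gamma(95, 26).
Total count: 5 + 3 + 4 + 5 = 17.
Total exposure: 4 days.
After the second batch: Gamma(95 + 17, 26 + 4) = Gamma(112, 30).

30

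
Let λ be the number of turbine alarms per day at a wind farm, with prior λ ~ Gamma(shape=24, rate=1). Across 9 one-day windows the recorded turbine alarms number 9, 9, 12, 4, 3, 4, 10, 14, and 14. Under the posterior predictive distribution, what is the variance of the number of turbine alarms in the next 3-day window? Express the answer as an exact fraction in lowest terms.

Total count: 9 + 9 + 12 + 4 + 3 + 4 + 10 + 14 + 14 = 79.
Total exposure: 9 days.
Posterior: α' = 24 + 79 = 103, β' = 1 + 9 = 10.
The posterior predictive for a window of length T is Negative Binomial with variance T·α'·(β'+T)/β'² = 3·103·13/100 = 4017/100.

4017/100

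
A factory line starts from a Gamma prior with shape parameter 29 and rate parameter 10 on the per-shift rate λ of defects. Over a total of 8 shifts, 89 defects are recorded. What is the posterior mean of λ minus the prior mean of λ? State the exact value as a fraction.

329/90

Total count 89 over total exposure 8 shifts.
Posterior: α' = 29 + 89 = 118, β' = 10 + 8 = 18.
Posterior mean = 118/18 = 59/9; prior mean = 29/10 = 29/10. Difference = 59/9 − 29/10 = 329/90.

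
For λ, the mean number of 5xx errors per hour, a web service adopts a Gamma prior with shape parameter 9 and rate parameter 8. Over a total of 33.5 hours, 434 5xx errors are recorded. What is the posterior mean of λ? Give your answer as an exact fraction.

886/83

Total count 434 over total exposure 33.5 hours.
The Gamma prior is conjugate for the Poisson rate, so λ | data ~ Gamma(9+434, 8+33.5) = Gamma(443, 83/2).
Posterior mean = α'/β' = 443/(83/2) = 886/83.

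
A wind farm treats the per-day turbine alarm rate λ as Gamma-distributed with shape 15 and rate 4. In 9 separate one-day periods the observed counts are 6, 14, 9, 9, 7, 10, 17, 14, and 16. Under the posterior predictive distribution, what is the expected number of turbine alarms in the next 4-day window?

36

Total count: 6 + 14 + 9 + 9 + 7 + 10 + 17 + 14 + 16 = 102.
Total exposure: 9 days.
Posterior: α' = 15 + 102 = 117, β' = 4 + 9 = 13.
Predictive mean over a 4-day window = T·E[λ|data] = 4·117/13 = 36.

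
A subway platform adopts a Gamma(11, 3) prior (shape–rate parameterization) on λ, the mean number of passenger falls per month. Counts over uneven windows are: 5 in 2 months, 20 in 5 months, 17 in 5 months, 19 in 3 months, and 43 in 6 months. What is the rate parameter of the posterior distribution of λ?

24

Total count: 5 + 20 + 17 + 19 + 43 = 104.
Total exposure: 2 + 5 + 5 + 3 + 6 = 21 months.
Gamma(α, β) with Poisson data over total exposure Σt gives posterior Gamma(α+Σx, β+Σt) = Gamma(115, 24).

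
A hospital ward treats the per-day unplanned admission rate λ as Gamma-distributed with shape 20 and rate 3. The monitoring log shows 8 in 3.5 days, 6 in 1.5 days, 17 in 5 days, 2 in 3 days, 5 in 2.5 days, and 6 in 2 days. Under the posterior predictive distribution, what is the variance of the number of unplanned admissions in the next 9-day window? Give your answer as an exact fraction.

67968/1681

Total count: 8 + 6 + 17 + 2 + 5 + 6 = 44.
Total exposure: 3.5 + 1.5 + 5 + 3 + 2.5 + 2 = 17.5 days.
Gamma(α, β) with Poisson data over total exposure Σt gives posterior Gamma(α+Σx, β+Σt) = Gamma(64, 41/2).
The posterior predictive for a window of length T is Negative Binomial with variance T·α'·(β'+T)/β'² = 9·64·(59/2)/(1681/4) = 67968/1681.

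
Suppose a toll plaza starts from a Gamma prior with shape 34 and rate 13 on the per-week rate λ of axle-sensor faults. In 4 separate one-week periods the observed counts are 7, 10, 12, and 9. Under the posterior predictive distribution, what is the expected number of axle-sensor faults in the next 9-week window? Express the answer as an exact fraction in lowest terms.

648/17

Total count: 7 + 10 + 12 + 9 = 38.
Total exposure: 4 weeks.
Gamma(α, β) with Poisson data over total exposure Σt gives posterior Gamma(α+Σx, β+Σt) = Gamma(72, 17).
Predictive mean over a 9-week window = T·E[λ|data] = 9·72/17 = 648/17.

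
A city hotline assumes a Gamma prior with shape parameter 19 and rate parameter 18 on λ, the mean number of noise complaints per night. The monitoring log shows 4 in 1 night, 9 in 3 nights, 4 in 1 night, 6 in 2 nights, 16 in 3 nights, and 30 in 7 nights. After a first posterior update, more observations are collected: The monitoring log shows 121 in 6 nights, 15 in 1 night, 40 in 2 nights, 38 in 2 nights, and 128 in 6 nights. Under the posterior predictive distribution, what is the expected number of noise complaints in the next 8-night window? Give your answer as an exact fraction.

Total count: 4 + 9 + 4 + 6 + 16 + 30 = 69.
Total exposure: 1 + 3 + 1 + 2 + 3 + 7 = 17 nights.
After the first batch: Gamma(19 + 69, 18 + 17) = Gamma(88, 35).
Total count: 121 + 15 + 40 + 38 + 128 = 342.
Total exposure: 6 + 1 + 2 + 2 + 6 = 17 nights.
After the second batch: Gamma(88 + 342, 35 + 17) = Gamma(430, 52).
Predictive mean over an 8-night window = T·E[λ|data] = 8·430/52 = 860/13.

860/13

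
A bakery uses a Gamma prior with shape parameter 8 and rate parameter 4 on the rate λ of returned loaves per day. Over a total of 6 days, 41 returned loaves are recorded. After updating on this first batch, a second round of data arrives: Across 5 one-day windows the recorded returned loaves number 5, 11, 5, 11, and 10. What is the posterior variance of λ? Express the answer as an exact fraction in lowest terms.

91/225

Total count 41 over total exposure 6 days.
After the first batch: Gamma(8 + 41, 4 + 6) = Gamma(49, 10).
Total count: 5 + 11 + 5 + 11 + 10 = 42.
Total exposure: 5 days.
After the second batch: Gamma(49 + 42, 10 + 5) = Gamma(91, 15).
Posterior variance = α'/β'² = 91/225.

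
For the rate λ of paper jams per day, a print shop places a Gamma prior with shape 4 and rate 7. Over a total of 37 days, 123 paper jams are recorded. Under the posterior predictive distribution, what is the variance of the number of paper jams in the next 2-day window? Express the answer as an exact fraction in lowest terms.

2921/484

Total count 123 over total exposure 37 days.
By Gamma–Poisson conjugacy, the posterior is Gamma(α + Σx, β + Σt) = Gamma(4 + 123, 7 + 37) = Gamma(127, 44).
The posterior predictive for a window of length T is Negative Binomial with variance T·α'·(β'+T)/β'² = 2·127·46/1936 = 2921/484.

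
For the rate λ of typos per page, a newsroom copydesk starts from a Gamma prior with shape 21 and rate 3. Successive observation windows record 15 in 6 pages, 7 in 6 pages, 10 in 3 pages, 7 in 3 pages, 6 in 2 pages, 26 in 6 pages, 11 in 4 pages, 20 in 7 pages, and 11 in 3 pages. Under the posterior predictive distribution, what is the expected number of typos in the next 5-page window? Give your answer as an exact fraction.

Total count: 15 + 7 + 10 + 7 + 6 + 26 + 11 + 20 + 11 = 113.
Total exposure: 6 + 6 + 3 + 3 + 2 + 6 + 4 + 7 + 3 = 40 pages.
Posterior: α' = 21 + 113 = 134, β' = 3 + 40 = 43.
Predictive mean over a 5-page window = T·E[λ|data] = 5·134/43 = 670/43.

670/43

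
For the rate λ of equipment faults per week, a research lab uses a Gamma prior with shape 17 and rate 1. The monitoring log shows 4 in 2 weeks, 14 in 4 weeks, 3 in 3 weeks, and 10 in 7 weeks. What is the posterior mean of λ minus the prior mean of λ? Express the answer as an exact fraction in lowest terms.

-241/17

Total count: 4 + 14 + 3 + 10 = 31.
Total exposure: 2 + 4 + 3 + 7 = 16 weeks.
Conjugate update: add total count to the shape and total exposure to the rate, giving Gamma(48, 17).
Posterior mean = 48/17 = 48/17; prior mean = 17/1 = 17. Difference = 48/17 − 17 = -241/17.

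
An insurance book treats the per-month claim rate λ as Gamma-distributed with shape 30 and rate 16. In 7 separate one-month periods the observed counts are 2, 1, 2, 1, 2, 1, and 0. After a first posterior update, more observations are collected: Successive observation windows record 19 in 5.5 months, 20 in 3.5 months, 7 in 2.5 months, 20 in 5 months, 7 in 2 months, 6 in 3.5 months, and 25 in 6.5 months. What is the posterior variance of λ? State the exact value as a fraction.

572/10609

Total count: 2 + 1 + 2 + 1 + 2 + 1 + 0 = 9.
Total exposure: 7 months.
After the first batch: Gamma(30 + 9, 16 + 7) = Gamma(39, 23).
Total count: 19 + 20 + 7 + 20 + 7 + 6 + 25 = 104.
Total exposure: 5.5 + 3.5 + 2.5 + 5 + 2 + 3.5 + 6.5 = 28.5 months.
After the second batch: Gamma(39 + 104, 23 + 28.5) = Gamma(143, 103/2).
Posterior variance = α'/β'² = 143/(10609/4) = 572/10609.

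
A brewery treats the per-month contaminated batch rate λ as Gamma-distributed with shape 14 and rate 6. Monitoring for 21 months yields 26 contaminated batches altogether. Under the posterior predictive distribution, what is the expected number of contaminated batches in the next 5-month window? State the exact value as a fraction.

Total count 26 over total exposure 21 months.
Gamma(α, β) with Poisson data over total exposure Σt gives posterior Gamma(α+Σx, β+Σt) = Gamma(40, 27).
Predictive mean over a 5-month window = T·E[λ|data] = 5·40/27 = 200/27.

200/27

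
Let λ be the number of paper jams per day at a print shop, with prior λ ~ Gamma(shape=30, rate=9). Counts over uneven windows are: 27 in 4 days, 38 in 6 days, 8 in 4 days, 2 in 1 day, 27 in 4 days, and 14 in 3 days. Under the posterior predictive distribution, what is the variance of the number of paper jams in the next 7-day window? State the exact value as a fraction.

38836/961

Total count: 27 + 38 + 8 + 2 + 27 + 14 = 116.
Total exposure: 4 + 6 + 4 + 1 + 4 + 3 = 22 days.
Conjugate update: add total count to the shape and total exposure to the rate, giving Gamma(146, 31).
The posterior predictive for a window of length T is Negative Binomial with variance T·α'·(β'+T)/β'² = 7·146·38/961 = 38836/961.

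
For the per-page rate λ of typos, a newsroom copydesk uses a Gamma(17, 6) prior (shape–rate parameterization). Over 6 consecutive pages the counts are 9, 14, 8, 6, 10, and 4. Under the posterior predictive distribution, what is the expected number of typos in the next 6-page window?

34

Total count: 9 + 14 + 8 + 6 + 10 + 4 = 51.
Total exposure: 6 pages.
By Gamma–Poisson conjugacy, the posterior is Gamma(α + Σx, β + Σt) = Gamma(17 + 51, 6 + 6) = Gamma(68, 12).
Predictive mean over a 6-page window = T·E[λ|data] = 6·68/12 = 34.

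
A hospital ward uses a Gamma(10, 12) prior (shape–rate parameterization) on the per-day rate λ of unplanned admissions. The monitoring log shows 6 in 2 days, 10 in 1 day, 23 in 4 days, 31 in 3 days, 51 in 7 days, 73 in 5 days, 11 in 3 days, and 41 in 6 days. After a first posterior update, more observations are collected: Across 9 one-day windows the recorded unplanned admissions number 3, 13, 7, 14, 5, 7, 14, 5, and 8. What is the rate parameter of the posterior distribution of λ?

52

Total count: 6 + 10 + 23 + 31 + 51 + 73 + 11 + 41 = 246.
Total exposure: 2 + 1 + 4 + 3 + 7 + 5 + 3 + 6 = 31 days.
After the first batch: Gamma(10 + 246, 12 + 31) = Gamma(256, 43).
Total count: 3 + 13 + 7 + 14 + 5 + 7 + 14 + 5 + 8 = 76.
Total exposure: 9 days.
After the second batch: Gamma(256 + 76, 43 + 9) = Gamma(332, 52).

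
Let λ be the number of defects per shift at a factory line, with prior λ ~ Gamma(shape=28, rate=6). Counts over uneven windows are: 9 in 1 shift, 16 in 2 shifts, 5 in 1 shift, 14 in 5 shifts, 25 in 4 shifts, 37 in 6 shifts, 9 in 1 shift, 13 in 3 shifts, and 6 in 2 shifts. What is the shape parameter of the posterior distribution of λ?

162

Total count: 9 + 16 + 5 + 14 + 25 + 37 + 9 + 13 + 6 = 134.
Total exposure: 1 + 2 + 1 + 5 + 4 + 6 + 1 + 3 + 2 = 25 shifts.
Gamma(α, β) with Poisson data over total exposure Σt gives posterior Gamma(α+Σx, β+Σt) = Gamma(162, 31).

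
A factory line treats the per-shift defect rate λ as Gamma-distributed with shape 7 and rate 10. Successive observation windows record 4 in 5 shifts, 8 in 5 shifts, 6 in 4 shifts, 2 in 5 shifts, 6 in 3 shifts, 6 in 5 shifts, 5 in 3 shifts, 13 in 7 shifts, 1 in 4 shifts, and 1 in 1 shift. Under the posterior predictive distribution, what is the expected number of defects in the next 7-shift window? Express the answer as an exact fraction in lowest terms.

Total count: 4 + 8 + 6 + 2 + 6 + 6 + 5 + 13 + 1 + 1 = 52.
Total exposure: 5 + 5 + 4 + 5 + 3 + 5 + 3 + 7 + 4 + 1 = 42 shifts.
The Gamma prior is conjugate for the Poisson rate, so λ | data ~ Gamma(7+52, 10+42) = Gamma(59, 52).
Predictive mean over a 7-shift window = T·E[λ|data] = 7·59/52 = 413/52.

413/52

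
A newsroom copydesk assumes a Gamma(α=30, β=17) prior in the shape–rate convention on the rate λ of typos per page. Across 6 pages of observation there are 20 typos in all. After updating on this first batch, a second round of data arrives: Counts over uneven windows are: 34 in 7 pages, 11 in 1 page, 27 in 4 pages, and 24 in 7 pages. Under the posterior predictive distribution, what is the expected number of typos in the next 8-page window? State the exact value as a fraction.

Total count 20 over total exposure 6 pages.
After the first batch: Gamma(30 + 20, 17 + 6) = Gamma(50, 23).
Total count: 34 + 11 + 27 + 24 = 96.
Total exposure: 7 + 1 + 4 + 7 = 19 pages.
After the second batch: Gamma(50 + 96, 23 + 19) = Gamma(146, 42).
Predictive mean over an 8-page window = T·E[λ|data] = 8·146/42 = 584/21.

584/21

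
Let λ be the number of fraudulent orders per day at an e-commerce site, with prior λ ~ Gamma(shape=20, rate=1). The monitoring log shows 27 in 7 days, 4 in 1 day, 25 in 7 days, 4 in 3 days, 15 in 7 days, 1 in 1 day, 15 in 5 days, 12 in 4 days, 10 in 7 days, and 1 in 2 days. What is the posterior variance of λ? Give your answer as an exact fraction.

134/2025

Total count: 27 + 4 + 25 + 4 + 15 + 1 + 15 + 12 + 10 + 1 = 114.
Total exposure: 7 + 1 + 7 + 3 + 7 + 1 + 5 + 4 + 7 + 2 = 44 days.
By Gamma–Poisson conjugacy, the posterior is Gamma(α + Σx, β + Σt) = Gamma(20 + 114, 1 + 44) = Gamma(134, 45).
Posterior variance = α'/β'² = 134/2025.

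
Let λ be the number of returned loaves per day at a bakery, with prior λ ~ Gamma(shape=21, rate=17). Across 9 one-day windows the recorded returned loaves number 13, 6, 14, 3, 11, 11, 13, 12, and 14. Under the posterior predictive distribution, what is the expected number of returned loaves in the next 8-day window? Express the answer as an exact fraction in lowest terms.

Total count: 13 + 6 + 14 + 3 + 11 + 11 + 13 + 12 + 14 = 97.
Total exposure: 9 days.
Posterior: α' = 21 + 97 = 118, β' = 17 + 9 = 26.
Predictive mean over an 8-day window = T·E[λ|data] = 8·118/26 = 472/13.

472/13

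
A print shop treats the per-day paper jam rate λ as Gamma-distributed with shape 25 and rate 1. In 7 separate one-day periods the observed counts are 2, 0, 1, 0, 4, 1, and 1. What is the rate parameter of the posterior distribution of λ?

8

Total count: 2 + 0 + 1 + 0 + 4 + 1 + 1 = 9.
Total exposure: 7 days.
Gamma(α, β) with Poisson data over total exposure Σt gives posterior Gamma(α+Σx, β+Σt) = Gamma(34, 8).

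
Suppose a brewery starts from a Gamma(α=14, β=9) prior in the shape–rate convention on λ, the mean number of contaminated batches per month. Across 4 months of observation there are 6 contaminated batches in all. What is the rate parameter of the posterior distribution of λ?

Total count 6 over total exposure 4 months.
The Gamma prior is conjugate for the Poisson rate, so λ | data ~ Gamma(14+6, 9+4) = Gamma(20, 13).

13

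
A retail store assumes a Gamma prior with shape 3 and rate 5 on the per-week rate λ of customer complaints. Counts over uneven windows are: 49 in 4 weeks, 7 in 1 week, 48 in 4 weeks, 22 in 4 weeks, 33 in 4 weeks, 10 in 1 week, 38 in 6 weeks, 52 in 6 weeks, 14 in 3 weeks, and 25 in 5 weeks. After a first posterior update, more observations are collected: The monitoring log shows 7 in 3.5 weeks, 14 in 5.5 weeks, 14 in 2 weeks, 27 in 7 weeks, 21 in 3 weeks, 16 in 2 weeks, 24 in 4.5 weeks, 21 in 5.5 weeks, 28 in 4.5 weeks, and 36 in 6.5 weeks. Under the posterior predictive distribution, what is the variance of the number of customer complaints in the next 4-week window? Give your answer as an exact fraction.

Total count: 49 + 7 + 48 + 22 + 33 + 10 + 38 + 52 + 14 + 25 = 298.
Total exposure: 4 + 1 + 4 + 4 + 4 + 1 + 6 + 6 + 3 + 5 = 38 weeks.
After the first batch: Gamma(3 + 298, 5 + 38) = Gamma(301, 43).
Total count: 7 + 14 + 14 + 27 + 21 + 16 + 24 + 21 + 28 + 36 = 208.
Total exposure: 3.5 + 5.5 + 2 + 7 + 3 + 2 + 4.5 + 5.5 + 4.5 + 6.5 = 44 weeks.
After the second batch: Gamma(301 + 208, 43 + 44) = Gamma(509, 87).
The posterior predictive for a window of length T is Negative Binomial with variance T·α'·(β'+T)/β'² = 4·509·91/7569 = 185276/7569.

185276/7569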